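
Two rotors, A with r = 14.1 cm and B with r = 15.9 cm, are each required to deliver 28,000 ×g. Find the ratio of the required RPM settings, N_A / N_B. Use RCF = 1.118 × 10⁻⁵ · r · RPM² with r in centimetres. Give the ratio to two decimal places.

1.06

At fixed RCF, N ∝ 1/√r, so N_A/N_B = √(r_B/r_A) = √(15.9/14.1) = √1.127660 = 1.0619.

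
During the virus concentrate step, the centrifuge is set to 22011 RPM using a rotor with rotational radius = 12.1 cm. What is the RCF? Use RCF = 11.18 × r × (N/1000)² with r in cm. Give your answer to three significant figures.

RCF = 11.18 × 12.1 × (22.011)² = 11.18 × 12.1 × 484.484121 ≈ 65,540 × g

≈ 65500 g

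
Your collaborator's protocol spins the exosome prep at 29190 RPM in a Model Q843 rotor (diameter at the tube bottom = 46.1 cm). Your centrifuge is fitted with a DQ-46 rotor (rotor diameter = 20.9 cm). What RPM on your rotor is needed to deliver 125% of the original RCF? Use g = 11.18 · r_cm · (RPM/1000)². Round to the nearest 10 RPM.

48470 RPM

Original rotor: r = 46.1 / 2 = 23.05 cm
RCF_original = 11.18 × 23.05 × (29.19)² = 11.18 × 23.05 × 852.0561 ≈ 219,574 × g
Target RCF = 1.25 × 219,574 ≈ 274,467.5 × g
Your rotor: r = 20.9 / 2 = 10.45 cm
274,467.5 = 11.18 × 10.45 × (N/1000)²
(N/1000)² = 274,467.5 / 116.831 = 2349.269
N = 1000 × √2349.269 ≈ 48,469.3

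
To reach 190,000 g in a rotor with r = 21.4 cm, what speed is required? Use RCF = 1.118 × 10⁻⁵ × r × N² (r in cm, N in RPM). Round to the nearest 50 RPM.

28200 RPM

RCF = 1.118 × 10⁻⁵ × r × N²
190,000 = 1.118 × 10⁻⁵ × 21.4 × N²
N² = 190,000 / (23.9252 × 10⁻⁵) = 794,141,742
N ≈ √794,141,742 ≈ 28,180.5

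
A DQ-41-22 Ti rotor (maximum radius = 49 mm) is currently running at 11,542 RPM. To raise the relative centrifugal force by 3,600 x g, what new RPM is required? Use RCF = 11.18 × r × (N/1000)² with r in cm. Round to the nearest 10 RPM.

r = 49 mm = 4.9 cm
Current RCF = 11.18 × 4.9 × (11.542)² = 11.18 × 4.9 × 133.217764 ≈ 7,297.9 × g
Target RCF = 7,297.9 + 3,600 = 10,897.9 × g
(N/1000)² = 10,897.9 / 54.782 = 198.9321
N = 1000 × √198.9321 ≈ 14,104.3

≈ 14100 RPM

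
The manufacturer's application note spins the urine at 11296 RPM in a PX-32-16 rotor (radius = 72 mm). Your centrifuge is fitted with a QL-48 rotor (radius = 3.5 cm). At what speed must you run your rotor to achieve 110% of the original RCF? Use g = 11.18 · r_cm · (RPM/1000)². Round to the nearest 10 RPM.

Original rotor: r = 72 mm = 7.2 cm
RCF_original = 11.18 × 7.2 × (11.296)² = 11.18 × 7.2 × 127.599616 ≈ 10,271.3 × g
Target RCF = 1.1 × 10,271.3 ≈ 11,298.4 × g
11,298.4 = 11.18 × 3.5 × (N/1000)²
(N/1000)² = 11,298.4 / 39.13 = 288.7401
N = 1000 × √288.7401 ≈ 16,992.4

16990 RPM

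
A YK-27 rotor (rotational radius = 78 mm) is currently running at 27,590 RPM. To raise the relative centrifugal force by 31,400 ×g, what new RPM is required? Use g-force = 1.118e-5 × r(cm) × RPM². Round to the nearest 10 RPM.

r = 78 mm = 7.8 cm
Current RCF = 1.118 × 10⁻⁵ × 7.8 × (27590)² = 1.118 × 10⁻⁵ × 7.8 × 761,208,100 ≈ 66,380.4 × g
Target RCF = 66,380.4 + 31,400 = 97,780.4 × g
N² = 97,780.4 / (8.7204 × 10⁻⁵) = 1,121,283,427
N ≈ √1,121,283,427 ≈ 33,485.6

33490 RPM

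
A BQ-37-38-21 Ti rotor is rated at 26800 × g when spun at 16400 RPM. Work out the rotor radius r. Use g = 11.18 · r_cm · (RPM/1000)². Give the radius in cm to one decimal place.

26800 = 11.18 × r × (16.4)²
r = 26800 / (11.18 × 268.96) = 26800 / 3006.973 ≈ 8.913 cm

8.9 cm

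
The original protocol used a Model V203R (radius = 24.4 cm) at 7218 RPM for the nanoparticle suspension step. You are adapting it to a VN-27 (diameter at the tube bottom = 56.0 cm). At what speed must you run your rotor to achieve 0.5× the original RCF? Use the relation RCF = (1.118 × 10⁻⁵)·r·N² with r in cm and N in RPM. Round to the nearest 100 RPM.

4800 RPM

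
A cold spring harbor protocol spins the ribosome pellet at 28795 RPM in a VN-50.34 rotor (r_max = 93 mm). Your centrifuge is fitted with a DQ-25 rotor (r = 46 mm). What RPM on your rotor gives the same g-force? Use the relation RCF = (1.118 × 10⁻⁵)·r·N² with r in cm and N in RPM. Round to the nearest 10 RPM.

Original rotor: r = 93 mm = 9.3 cm
RCF_original = 1.118 × 10⁻⁵ × 9.3 × (28795)² = 1.118 × 10⁻⁵ × 9.3 × 829,152,025 ≈ 86,210.3 × g
Your rotor: r = 46 mm = 4.6 cm
86,210.3 = 1.118 × 10⁻⁵ × 4.6 × N²
N² = 86,210.3 / (5.1428 × 10⁻⁵) = 1,676,330,015
N ≈ √1,676,330,015 ≈ 40,943.0

40940 RPM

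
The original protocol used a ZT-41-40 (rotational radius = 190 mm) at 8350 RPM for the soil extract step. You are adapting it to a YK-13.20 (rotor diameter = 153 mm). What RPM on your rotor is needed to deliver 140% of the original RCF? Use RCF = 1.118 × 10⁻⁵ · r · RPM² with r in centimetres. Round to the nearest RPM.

Original rotor: r = 190 mm = 19.0 cm
RCF = 1.118 × 10⁻⁵ × r × N²
RCF_original = 1.118 × 10⁻⁵ × 19 × (8350)² = 1.118 × 10⁻⁵ × 19 × 69,722,500 ≈ 14,810.5 × g
Target RCF = 1.4 × 14,810.5 ≈ 20,734.7 × g
Your rotor: r = 153 mm / 2 = 76.5 mm = 7.65 cm
20,734.7 = 1.118 × 10⁻⁵ × 7.65 × N²
N² = 20,734.7 / (8.5527 × 10⁻⁵) = 242,434,553
N ≈ √242,434,553 ≈ 15,570.3

15570 RPM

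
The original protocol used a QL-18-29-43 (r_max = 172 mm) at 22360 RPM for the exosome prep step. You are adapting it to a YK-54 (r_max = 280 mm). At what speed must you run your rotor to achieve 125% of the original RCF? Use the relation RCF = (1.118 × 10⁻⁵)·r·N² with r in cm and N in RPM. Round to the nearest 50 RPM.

≈ 19600 RPM

Original rotor: r = 172 mm = 17.2 cm
RCF_original = 1.118 × 10⁻⁵ × 17.2 × (22360)² = 1.118 × 10⁻⁵ × 17.2 × 499,969,600 ≈ 96,142.2 × g
Target RCF = 1.25 × 96,142.2 ≈ 120,177.8 × g
Your rotor: r = 280 mm = 28.0 cm
120,177.8 = 1.118 × 10⁻⁵ × 28 × N²
N² = 120,177.8 / (31.304 × 10⁻⁵) = 383,905,571
N ≈ √383,905,571 ≈ 19,593.5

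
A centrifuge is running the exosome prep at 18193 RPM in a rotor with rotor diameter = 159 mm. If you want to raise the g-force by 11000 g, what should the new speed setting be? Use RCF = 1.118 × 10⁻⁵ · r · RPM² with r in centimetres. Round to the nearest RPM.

r = 159 mm / 2 = 79.5 mm = 7.95 cm
Current RCF = 1.118 × 10⁻⁵ × 7.95 × (18193)² = 1.118 × 10⁻⁵ × 7.95 × 330,985,249 ≈ 29,418.3 × g
Target RCF = 29,418.3 + 11,000 = 40,418.3 × g
N² = 40,418.3 / (8.8881 × 10⁻⁵) = 454,746,234
N ≈ √454,746,234 ≈ 21,324.8

≈ 21325 RPM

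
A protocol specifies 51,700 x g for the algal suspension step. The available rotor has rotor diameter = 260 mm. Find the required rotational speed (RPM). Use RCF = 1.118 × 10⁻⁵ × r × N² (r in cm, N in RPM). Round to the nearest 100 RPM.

r = 260 mm / 2 = 130 mm = 13 cm
RCF = 1.118 × 10⁻⁵ × r × N²
51,700 = 1.118 × 10⁻⁵ × 13 × N²
N² = 51,700 / (14.534 × 10⁻⁵) = 355,717,628
N ≈ √355,717,628 ≈ 18,860.5

≈ 18900 RPM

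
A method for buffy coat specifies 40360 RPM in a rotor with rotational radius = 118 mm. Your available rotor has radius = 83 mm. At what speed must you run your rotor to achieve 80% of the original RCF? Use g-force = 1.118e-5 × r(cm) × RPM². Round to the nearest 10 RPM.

Original rotor: r = 118 mm = 11.8 cm
RCF = 1.118 × 10⁻⁵ × r × N²
RCF_original = 1.118 × 10⁻⁵ × 11.8 × (40360)² = 1.118 × 10⁻⁵ × 11.8 × 1,628,929,600 ≈ 214,894.9 × g
Target RCF = 0.8 × 214,894.9 ≈ 171,915.9 × g
Your rotor: r = 83 mm = 8.3 cm
171,915.9 = 1.118 × 10⁻⁵ × 8.3 × N²
N² = 171,915.9 / (9.2794 × 10⁻⁵) = 1,852,661,810
N ≈ √1,852,661,810 ≈ 43,042.6

≈ 43040 RPM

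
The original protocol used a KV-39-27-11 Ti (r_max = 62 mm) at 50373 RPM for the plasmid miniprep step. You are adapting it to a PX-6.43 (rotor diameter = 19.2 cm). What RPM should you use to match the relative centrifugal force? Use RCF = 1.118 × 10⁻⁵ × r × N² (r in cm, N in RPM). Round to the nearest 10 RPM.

Original rotor: r = 62 mm = 6.2 cm
RCF_original = 1.118 × 10⁻⁵ × 6.2 × (50373)² = 1.118 × 10⁻⁵ × 6.2 × 2,537,439,129 ≈ 175,885.1 × g
Your rotor: r = 19.2 / 2 = 9.6 cm
175,885.1 = 1.118 × 10⁻⁵ × 9.6 × N²
N² = 175,885.1 / (10.7328 × 10⁻⁵) = 1,638,762,485
N ≈ √1,638,762,485 ≈ 40,481.6

40480 RPM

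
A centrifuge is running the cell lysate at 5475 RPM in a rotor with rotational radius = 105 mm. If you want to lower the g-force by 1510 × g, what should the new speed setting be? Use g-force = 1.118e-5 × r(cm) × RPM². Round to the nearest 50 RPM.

N₂ ≈ 4150 RPM

r = 105 mm = 10.5 cm
Current RCF = 1.118 × 10⁻⁵ × 10.5 × (5475)² = 1.118 × 10⁻⁵ × 10.5 × 29,975,625 ≈ 3,518.8 × g
Target RCF = 3,518.8 − 1,510 = 2,008.8 × g
N² = 2,008.8 / (11.739 × 10⁻⁵) = 17,112,190
N ≈ √17,112,190 ≈ 4,136.7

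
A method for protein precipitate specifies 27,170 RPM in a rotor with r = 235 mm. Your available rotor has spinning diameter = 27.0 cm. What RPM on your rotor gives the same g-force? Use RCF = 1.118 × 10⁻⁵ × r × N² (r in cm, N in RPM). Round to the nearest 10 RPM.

35850 RPM

Original rotor: r = 235 mm = 23.5 cm
RCF_original = 1.118 × 10⁻⁵ × 23.5 × (27170)² = 1.118 × 10⁻⁵ × 23.5 × 738,208,900 ≈ 193,949.6 × g
Your rotor: r = 27.0 / 2 = 13.5 cm
193,949.6 = 1.118 × 10⁻⁵ × 13.5 × N²
N² = 193,949.6 / (15.093 × 10⁻⁵) = 1,285,030,146
N ≈ √1,285,030,146 ≈ 35,847.3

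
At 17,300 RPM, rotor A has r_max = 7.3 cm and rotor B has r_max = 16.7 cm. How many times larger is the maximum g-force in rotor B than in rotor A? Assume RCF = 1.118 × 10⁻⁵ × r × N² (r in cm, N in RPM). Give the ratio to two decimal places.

At fixed N, RCF ∝ r, so RCF_B/RCF_A = r_B/r_A = 16.7 / 7.3 = 2.2877.

2.29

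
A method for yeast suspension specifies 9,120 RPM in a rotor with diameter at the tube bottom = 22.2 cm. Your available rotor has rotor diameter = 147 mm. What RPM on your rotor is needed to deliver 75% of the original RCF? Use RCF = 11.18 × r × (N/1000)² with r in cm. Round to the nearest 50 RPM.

9700 RPM

Original rotor: r = 22.2 / 2 = 11.1 cm
RCF_original = 11.18 × 11.1 × (9.12)² = 11.18 × 11.1 × 83.1744 ≈ 10,321.8 × g
Target RCF = 0.75 × 10,321.8 ≈ 7,741.3 × g
Your rotor: r = 147 mm / 2 = 73.5 mm = 7.35 cm
7,741.3 = 11.18 × 7.35 × (N/1000)²
(N/1000)² = 7,741.3 / 82.173 = 94.20734
N = 1000 × √94.20734 ≈ 9,706.0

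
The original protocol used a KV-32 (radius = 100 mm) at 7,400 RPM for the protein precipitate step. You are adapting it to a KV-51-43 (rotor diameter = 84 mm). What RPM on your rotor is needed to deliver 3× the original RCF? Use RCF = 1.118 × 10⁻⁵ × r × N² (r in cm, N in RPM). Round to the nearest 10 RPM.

19780 RPM

Original rotor: r = 100 mm = 10.0 cm
RCF = 1.118 × 10⁻⁵ × r × N²
RCF_original = 1.118 × 10⁻⁵ × 10 × (7400)² = 1.118 × 10⁻⁵ × 10 × 54,760,000 ≈ 6,122.2 × g
Target RCF = 3 × 6,122.2 ≈ 18,366.6 × g
Your rotor: r = 84 mm / 2 = 42 mm = 4.2 cm
18,366.6 = 1.118 × 10⁻⁵ × 4.2 × N²
N² = 18,366.6 / (4.6956 × 10⁻⁵) = 391,144,902
N ≈ √391,144,902 ≈ 19,777.4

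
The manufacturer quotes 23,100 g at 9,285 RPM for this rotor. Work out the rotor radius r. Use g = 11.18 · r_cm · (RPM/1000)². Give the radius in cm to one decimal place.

≈ 24.0 cm

23100 = 11.18 × r × (9.285)²
r = 23100 / (11.18 × 86.211225) = 23100 / 963.8415 ≈ 23.967 cm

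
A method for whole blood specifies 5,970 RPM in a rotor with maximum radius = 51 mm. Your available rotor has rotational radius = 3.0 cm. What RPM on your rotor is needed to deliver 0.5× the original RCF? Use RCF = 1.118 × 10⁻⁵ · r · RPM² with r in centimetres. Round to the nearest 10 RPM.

5500 RPM

Original rotor: r = 51 mm = 5.1 cm
RCF_original = 1.118 × 10⁻⁵ × 5.1 × (5970)² = 1.118 × 10⁻⁵ × 5.1 × 35,640,900 ≈ 2,032.2 × g
Target RCF = 0.5 × 2,032.2 ≈ 1,016.1 × g
1,016.1 = 1.118 × 10⁻⁵ × 3 × N²
N² = 1,016.1 / (3.354 × 10⁻⁵) = 30,295,170
N ≈ √30,295,170 ≈ 5,504.1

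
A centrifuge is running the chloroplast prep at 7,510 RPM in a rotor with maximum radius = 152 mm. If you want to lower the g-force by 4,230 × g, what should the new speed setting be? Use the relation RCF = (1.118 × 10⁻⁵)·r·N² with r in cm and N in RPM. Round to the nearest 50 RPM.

N₂ ≈ 5600 RPM

r = 152 mm = 15.2 cm
Current RCF = 1.118 × 10⁻⁵ × 15.2 × (7510)² = 1.118 × 10⁻⁵ × 15.2 × 56,400,100 ≈ 9,584.4 × g
Target RCF = 9,584.4 − 4,230 = 5,354.4 × g
N² = 5,354.4 / (16.9936 × 10⁻⁵) = 31,508,333
N ≈ √31,508,333 ≈ 5,613.2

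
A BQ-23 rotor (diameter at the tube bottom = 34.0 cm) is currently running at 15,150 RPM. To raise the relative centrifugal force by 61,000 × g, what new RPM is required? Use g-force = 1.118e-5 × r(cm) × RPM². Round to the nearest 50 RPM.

r = 34.0 / 2 = 17 cm
Current RCF = 1.118 × 10⁻⁵ × 17 × (15150)² = 1.118 × 10⁻⁵ × 17 × 229,522,500 ≈ 43,623 × g
Target RCF = 43,623 + 61,000 = 104,623 × g
N² = 104,623 / (19.006 × 10⁻⁵) = 550,473,535
N ≈ √550,473,535 ≈ 23,462.2

≈ 23450 RPM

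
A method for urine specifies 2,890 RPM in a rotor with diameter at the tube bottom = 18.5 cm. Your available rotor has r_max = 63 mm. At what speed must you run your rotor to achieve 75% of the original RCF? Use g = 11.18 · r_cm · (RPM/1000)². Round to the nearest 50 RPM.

3050 RPM

Original rotor: r = 18.5 / 2 = 9.25 cm
RCF = 11.18 × r × (N/1000)²
RCF_original = 11.18 × 9.25 × (2.89)² = 11.18 × 9.25 × 8.3521 ≈ 863.7 × g
Target RCF = 0.75 × 863.7 ≈ 647.8 × g
Your rotor: r = 63 mm = 6.3 cm
647.8 = 11.18 × 6.3 × (N/1000)²
(N/1000)² = 647.8 / 70.434 = 9.197263
N = 1000 × √9.197263 ≈ 3,032.7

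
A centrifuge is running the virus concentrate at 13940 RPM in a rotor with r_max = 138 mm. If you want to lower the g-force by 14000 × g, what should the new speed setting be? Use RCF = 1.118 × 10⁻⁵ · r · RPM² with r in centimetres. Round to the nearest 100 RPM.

r = 138 mm = 13.8 cm
Current RCF = 1.118 × 10⁻⁵ × 13.8 × (13940)² = 1.118 × 10⁻⁵ × 13.8 × 194,323,600 ≈ 29,981 × g
Target RCF = 29,981 − 14,000 = 15,981 × g
N² = 15,981 / (15.4284 × 10⁻⁵) = 103,581,706
N ≈ √103,581,706 ≈ 10,177.5

10200 RPM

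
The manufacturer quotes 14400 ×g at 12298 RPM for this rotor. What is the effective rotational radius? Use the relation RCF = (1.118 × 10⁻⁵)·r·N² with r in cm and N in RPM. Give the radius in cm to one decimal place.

RCF = 1.118 × 10⁻⁵ × r × N²
14400 = 1.118 × 10⁻⁵ × r × (12298)²
r = 14400 / (1.118 × 10⁻⁵ × 151,240,804) = 14400 / 1690.872 ≈ 8.516 cm

r ≈ 8.5 cm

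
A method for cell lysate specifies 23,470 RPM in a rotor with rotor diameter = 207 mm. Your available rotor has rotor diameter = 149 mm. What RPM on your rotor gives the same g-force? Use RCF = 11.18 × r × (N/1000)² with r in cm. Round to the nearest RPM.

Original rotor: r = 207 mm / 2 = 103.5 mm = 10.35 cm
RCF = 11.18 × r × (N/1000)²
RCF_original = 11.18 × 10.35 × (23.47)² = 11.18 × 10.35 × 550.8409 ≈ 63,739.5 × g
Your rotor: r = 149 mm / 2 = 74.5 mm = 7.45 cm
63,739.5 = 11.18 × 7.45 × (N/1000)²
(N/1000)² = 63,739.5 / 83.291 = 765.2628
N = 1000 × √765.2628 ≈ 27,663.4

≈ 27663 RPM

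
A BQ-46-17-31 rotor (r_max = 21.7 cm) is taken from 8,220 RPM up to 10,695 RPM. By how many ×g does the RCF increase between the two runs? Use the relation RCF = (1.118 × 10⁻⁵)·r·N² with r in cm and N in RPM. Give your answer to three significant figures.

≈ 11400 ×g

RCF₁ = 1.118 × 10⁻⁵ × 21.7 × (8220)² = 1.118 × 10⁻⁵ × 21.7 × 67,568,400 ≈ 16,392.5 × g
RCF₂ = 1.118 × 10⁻⁵ × 21.7 × (10695)² = 1.118 × 10⁻⁵ × 21.7 × 114,383,025 ≈ 27,750 × g
Increase = 27,750 − 16,392.5 = 11,357.5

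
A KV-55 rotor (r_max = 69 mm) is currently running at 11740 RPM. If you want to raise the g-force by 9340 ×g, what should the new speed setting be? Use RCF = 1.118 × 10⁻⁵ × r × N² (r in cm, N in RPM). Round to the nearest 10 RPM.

16090 RPM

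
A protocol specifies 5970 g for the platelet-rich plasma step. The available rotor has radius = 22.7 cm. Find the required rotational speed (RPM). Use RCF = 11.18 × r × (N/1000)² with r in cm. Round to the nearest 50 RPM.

5,970 = 11.18 × 22.7 × (N/1000)²
(N/1000)² = 5,970 / 253.786 = 23.52376
N = 1000 × √23.52376 ≈ 4,850.1

N ≈ 4850 RPM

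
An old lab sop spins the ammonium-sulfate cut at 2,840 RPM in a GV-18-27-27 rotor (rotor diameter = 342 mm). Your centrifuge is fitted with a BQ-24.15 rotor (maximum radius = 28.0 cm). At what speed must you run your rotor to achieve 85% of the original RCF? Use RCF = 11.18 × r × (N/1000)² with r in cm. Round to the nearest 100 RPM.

2000 RPM

Original rotor: r = 342 mm / 2 = 171 mm = 17.1 cm
RCF = 11.18 × r × (N/1000)²
RCF_original = 11.18 × 17.1 × (2.84)² = 11.18 × 17.1 × 8.0656 ≈ 1,542 × g
Target RCF = 0.85 × 1,542 ≈ 1,310.7 × g
1,310.7 = 11.18 × 28 × (N/1000)²
(N/1000)² = 1,310.7 / 313.04 = 4.187005
N = 1000 × √4.187005 ≈ 2,046.2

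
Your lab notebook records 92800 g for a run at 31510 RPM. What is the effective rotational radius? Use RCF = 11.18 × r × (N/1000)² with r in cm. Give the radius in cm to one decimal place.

≈ 8.4 cm

RCF = 11.18 × r × (N/1000)²
92800 = 11.18 × r × (31.51)²
r = 92800 / (11.18 × 992.8801) = 92800 / 11100.4 ≈ 8.360 cm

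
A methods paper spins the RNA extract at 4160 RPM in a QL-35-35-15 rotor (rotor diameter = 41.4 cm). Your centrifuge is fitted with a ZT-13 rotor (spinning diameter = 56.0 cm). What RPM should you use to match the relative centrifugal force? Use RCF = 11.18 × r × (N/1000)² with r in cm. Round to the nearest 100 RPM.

≈ 3600 RPM

Original rotor: r = 41.4 / 2 = 20.7 cm
RCF_original = 11.18 × 20.7 × (4.16)² = 11.18 × 20.7 × 17.3056 ≈ 4,005 × g
Your rotor: r = 56.0 / 2 = 28 cm
4,005 = 11.18 × 28 × (N/1000)²
(N/1000)² = 4,005 / 313.04 = 12.79389
N = 1000 × √12.79389 ≈ 3,576.9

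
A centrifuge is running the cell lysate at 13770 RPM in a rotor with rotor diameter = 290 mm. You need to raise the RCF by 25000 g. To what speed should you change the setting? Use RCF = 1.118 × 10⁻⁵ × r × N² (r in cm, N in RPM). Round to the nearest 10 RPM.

≈ 18540 RPM

r = 290 mm / 2 = 145 mm = 14.5 cm
Current RCF = 1.118 × 10⁻⁵ × 14.5 × (13770)² = 1.118 × 10⁻⁵ × 14.5 × 189,612,900 ≈ 30,738.1 × g
Target RCF = 30,738.1 + 25,000 = 55,738.1 × g
N² = 55,738.1 / (16.211 × 10⁻⁵) = 343,828,882
N ≈ √343,828,882 ≈ 18,542.6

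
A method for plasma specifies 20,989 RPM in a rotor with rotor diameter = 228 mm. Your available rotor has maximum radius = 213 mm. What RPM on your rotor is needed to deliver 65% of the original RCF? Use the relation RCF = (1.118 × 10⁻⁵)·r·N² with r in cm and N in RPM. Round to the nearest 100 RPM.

12400 RPM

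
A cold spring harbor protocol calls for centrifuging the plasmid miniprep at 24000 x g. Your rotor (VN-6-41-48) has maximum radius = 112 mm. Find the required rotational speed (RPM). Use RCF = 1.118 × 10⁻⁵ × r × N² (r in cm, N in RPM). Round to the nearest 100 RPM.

r = 112 mm = 11.2 cm
24,000 = 1.118 × 10⁻⁵ × 11.2 × N²
N² = 24,000 / (12.5216 × 10⁻⁵) = 191,668,796
N ≈ √191,668,796 ≈ 13,844.5

≈ 13800 RPM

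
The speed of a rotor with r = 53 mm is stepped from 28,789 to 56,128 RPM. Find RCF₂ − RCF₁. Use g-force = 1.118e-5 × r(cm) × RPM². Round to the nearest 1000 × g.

≈ 138000 ×g

r = 53 mm = 5.3 cm
RCF₁ = 1.118 × 10⁻⁵ × 5.3 × (28789)² = 1.118 × 10⁻⁵ × 5.3 × 828,806,521 ≈ 49,110.1 × g
RCF₂ = 1.118 × 10⁻⁵ × 5.3 × (56128)² = 1.118 × 10⁻⁵ × 5.3 × 3,150,352,384 ≈ 186,671 × g
Increase = 186,671 − 49,110.1 = 137,560.9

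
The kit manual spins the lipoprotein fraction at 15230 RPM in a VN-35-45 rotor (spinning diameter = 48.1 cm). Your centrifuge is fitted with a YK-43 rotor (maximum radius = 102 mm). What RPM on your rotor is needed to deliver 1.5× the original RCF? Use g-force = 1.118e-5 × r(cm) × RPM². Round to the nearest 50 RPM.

Original rotor: r = 48.1 / 2 = 24.05 cm
RCF = 1.118 × 10⁻⁵ × r × N²
RCF_original = 1.118 × 10⁻⁵ × 24.05 × (15230)² = 1.118 × 10⁻⁵ × 24.05 × 231,952,900 ≈ 62,367.3 × g
Target RCF = 1.5 × 62,367.3 ≈ 93,551 × g
Your rotor: r = 102 mm = 10.2 cm
93,551 = 1.118 × 10⁻⁵ × 10.2 × N²
N² = 93,551 / (11.4036 × 10⁻⁵) = 820,363,745
N ≈ √820,363,745 ≈ 28,642.0

28650 RPM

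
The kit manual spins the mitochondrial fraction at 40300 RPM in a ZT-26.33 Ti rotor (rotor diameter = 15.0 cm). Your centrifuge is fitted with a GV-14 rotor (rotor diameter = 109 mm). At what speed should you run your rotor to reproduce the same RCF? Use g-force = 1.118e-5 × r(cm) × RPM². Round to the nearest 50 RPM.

≈ 47300 RPM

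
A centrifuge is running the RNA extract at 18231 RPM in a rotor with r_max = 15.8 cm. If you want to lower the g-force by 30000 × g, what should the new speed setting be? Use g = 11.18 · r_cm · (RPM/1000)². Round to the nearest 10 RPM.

N₂ ≈ 12750 RPM

Current RCF = 11.18 × 15.8 × (18.231)² = 11.18 × 15.8 × 332.369361 ≈ 58,711.1 × g
Target RCF = 58,711.1 − 30,000 = 28,711.1 × g
(N/1000)² = 28,711.1 / 176.644 = 162.5365
N = 1000 × √162.5365 ≈ 12,749.0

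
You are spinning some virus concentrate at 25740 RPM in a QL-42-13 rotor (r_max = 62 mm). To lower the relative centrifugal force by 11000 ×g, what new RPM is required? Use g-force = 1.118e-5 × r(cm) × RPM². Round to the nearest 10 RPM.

22450 RPM

r = 62 mm = 6.2 cm
Current RCF = 1.118 × 10⁻⁵ × 6.2 × (25740)² = 1.118 × 10⁻⁵ × 6.2 × 662,547,600 ≈ 45,925.1 × g
Target RCF = 45,925.1 − 11,000 = 34,925.1 × g
N² = 34,925.1 / (6.9316 × 10⁻⁵) = 503,853,367
N ≈ √503,853,367 ≈ 22,446.7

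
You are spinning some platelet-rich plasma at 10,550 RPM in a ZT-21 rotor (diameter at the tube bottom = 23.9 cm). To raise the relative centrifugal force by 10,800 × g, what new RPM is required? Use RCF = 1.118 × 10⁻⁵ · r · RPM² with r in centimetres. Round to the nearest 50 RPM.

N₂ ≈ 13850 RPM

r = 23.9 / 2 = 11.95 cm
Current RCF = 1.118 × 10⁻⁵ × 11.95 × (10550)² = 1.118 × 10⁻⁵ × 11.95 × 111,302,500 ≈ 14,870.1 × g
Target RCF = 14,870.1 + 10,800 = 25,670.1 × g
N² = 25,670.1 / (13.3601 × 10⁻⁵) = 192,140,029
N ≈ √192,140,029 ≈ 13,861.5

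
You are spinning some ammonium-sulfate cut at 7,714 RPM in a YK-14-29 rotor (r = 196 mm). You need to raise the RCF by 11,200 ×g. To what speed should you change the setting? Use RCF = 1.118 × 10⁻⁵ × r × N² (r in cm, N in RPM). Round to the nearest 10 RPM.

r = 196 mm = 19.6 cm
Current RCF = 1.118 × 10⁻⁵ × 19.6 × (7714)² = 1.118 × 10⁻⁵ × 19.6 × 59,505,796 ≈ 13,039.4 × g
Target RCF = 13,039.4 + 11,200 = 24,239.4 × g
N² = 24,239.4 / (21.9128 × 10⁻⁵) = 110,617,539
N ≈ √110,617,539 ≈ 10,517.5

10520 RPM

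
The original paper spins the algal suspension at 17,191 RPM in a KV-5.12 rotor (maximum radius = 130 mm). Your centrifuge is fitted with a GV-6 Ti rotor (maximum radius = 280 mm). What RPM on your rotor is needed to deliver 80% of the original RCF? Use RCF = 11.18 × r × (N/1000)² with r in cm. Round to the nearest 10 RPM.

10480 RPM

Original rotor: r = 130 mm = 13.0 cm
RCF_original = 11.18 × 13 × (17.191)² = 11.18 × 13 × 295.530481 ≈ 42,952.4 × g
Target RCF = 0.8 × 42,952.4 ≈ 34,361.9 × g
Your rotor: r = 280 mm = 28.0 cm
34,361.9 = 11.18 × 28 × (N/1000)²
(N/1000)² = 34,361.9 / 313.04 = 109.7684
N = 1000 × √109.7684 ≈ 10,477.0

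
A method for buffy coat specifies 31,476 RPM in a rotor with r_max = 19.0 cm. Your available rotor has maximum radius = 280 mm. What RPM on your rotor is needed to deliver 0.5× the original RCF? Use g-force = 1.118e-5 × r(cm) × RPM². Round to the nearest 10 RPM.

≈ 18330 RPM

RCF_original = 1.118 × 10⁻⁵ × 19 × (31476)² = 1.118 × 10⁻⁵ × 19 × 990,738,576 ≈ 210,452.7 × g
Target RCF = 0.5 × 210,452.7 ≈ 105,226.4 × g
Your rotor: r = 280 mm = 28.0 cm
105,226.4 = 1.118 × 10⁻⁵ × 28 × N²
N² = 105,226.4 / (31.304 × 10⁻⁵) = 336,143,624
N ≈ √336,143,624 ≈ 18,334.2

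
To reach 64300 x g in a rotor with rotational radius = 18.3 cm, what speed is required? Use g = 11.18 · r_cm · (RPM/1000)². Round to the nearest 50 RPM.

RCF = 11.18 × r × (N/1000)²
64,300 = 11.18 × 18.3 × (N/1000)²
(N/1000)² = 64,300 / 204.594 = 314.281
N = 1000 × √314.281 ≈ 17,728.0

≈ 17750 RPM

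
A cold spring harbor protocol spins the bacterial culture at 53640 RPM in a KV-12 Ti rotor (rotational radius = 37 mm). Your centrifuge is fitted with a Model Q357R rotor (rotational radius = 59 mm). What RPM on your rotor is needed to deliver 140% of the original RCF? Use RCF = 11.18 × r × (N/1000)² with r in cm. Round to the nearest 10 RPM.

Original rotor: r = 37 mm = 3.7 cm
RCF_original = 11.18 × 3.7 × (53.64)² = 11.18 × 3.7 × 2,877.2496 ≈ 119,020.3 × g
Target RCF = 1.4 × 119,020.3 ≈ 166,628.4 × g
Your rotor: r = 59 mm = 5.9 cm
166,628.4 = 11.18 × 5.9 × (N/1000)²
(N/1000)² = 166,628.4 / 65.962 = 2526.127
N = 1000 × √2526.127 ≈ 50,260.6

50260 RPM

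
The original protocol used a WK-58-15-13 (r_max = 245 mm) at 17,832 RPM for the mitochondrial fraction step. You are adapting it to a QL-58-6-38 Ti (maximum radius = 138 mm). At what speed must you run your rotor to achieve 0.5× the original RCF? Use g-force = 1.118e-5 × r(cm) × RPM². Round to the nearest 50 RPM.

16800 RPM

Original rotor: r = 245 mm = 24.5 cm
RCF = 1.118 × 10⁻⁵ × r × N²
RCF_original = 1.118 × 10⁻⁵ × 24.5 × (17832)² = 1.118 × 10⁻⁵ × 24.5 × 317,980,224 ≈ 87,098 × g
Target RCF = 0.5 × 87,098 ≈ 43,549 × g
Your rotor: r = 138 mm = 13.8 cm
43,549 = 1.118 × 10⁻⁵ × 13.8 × N²
N² = 43,549 / (15.4284 × 10⁻⁵) = 282,265,173
N ≈ √282,265,173 ≈ 16,800.7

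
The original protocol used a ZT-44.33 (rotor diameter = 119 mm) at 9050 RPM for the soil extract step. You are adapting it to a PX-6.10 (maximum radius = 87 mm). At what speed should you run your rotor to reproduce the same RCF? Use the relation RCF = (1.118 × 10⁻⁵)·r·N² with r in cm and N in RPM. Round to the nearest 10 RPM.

7480 RPM

Original rotor: r = 119 mm / 2 = 59.5 mm = 5.95 cm
RCF = 1.118 × 10⁻⁵ × r × N²
RCF_original = 1.118 × 10⁻⁵ × 5.95 × (9050)² = 1.118 × 10⁻⁵ × 5.95 × 81,902,500 ≈ 5,448.2 × g
Your rotor: r = 87 mm = 8.7 cm
5,448.2 = 1.118 × 10⁻⁵ × 8.7 × N²
N² = 5,448.2 / (9.7266 × 10⁻⁵) = 56,013,407
N ≈ √56,013,407 ≈ 7,484.2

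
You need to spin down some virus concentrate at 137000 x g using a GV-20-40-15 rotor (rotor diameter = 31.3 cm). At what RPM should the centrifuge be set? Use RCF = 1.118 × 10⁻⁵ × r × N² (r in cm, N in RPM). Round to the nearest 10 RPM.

N ≈ 27980 RPM

r = 31.3 / 2 = 15.65 cm
RCF = 1.118 × 10⁻⁵ × r × N²
137,000 = 1.118 × 10⁻⁵ × 15.65 × N²
N² = 137,000 / (17.4967 × 10⁻⁵) = 783,004,795
N ≈ √783,004,795 ≈ 27,982.2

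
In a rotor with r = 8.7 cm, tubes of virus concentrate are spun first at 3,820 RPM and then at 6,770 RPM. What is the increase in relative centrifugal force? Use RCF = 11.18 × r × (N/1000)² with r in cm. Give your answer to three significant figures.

RCF₁ = 11.18 × 8.7 × (3.82)² = 11.18 × 8.7 × 14.5924 ≈ 1,419.3 × g
RCF₂ = 11.18 × 8.7 × (6.77)² = 11.18 × 8.7 × 45.8329 ≈ 4,458 × g
Increase = 4,458 − 1,419.3 = 3,038.7

3040 × g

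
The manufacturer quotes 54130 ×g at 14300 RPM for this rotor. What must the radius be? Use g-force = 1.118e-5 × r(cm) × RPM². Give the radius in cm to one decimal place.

≈ 23.7 cm

RCF = 1.118 × 10⁻⁵ × r × N²
54130 = 1.118 × 10⁻⁵ × r × (14300)²
r = 54130 / (1.118 × 10⁻⁵ × 204,490,000) = 54130 / 2286.198 ≈ 23.677 cm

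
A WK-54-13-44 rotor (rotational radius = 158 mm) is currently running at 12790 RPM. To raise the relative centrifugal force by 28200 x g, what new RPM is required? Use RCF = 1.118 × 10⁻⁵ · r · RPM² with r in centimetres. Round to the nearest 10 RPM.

N₂ ≈ 17980 RPM

r = 158 mm = 15.8 cm
Current RCF = 1.118 × 10⁻⁵ × 15.8 × (12790)² = 1.118 × 10⁻⁵ × 15.8 × 163,584,100 ≈ 28,896.1 × g
Target RCF = 28,896.1 + 28,200 = 57,096.1 × g
N² = 57,096.1 / (17.6644 × 10⁻⁵) = 323,226,942
N ≈ √323,226,942 ≈ 17,978.5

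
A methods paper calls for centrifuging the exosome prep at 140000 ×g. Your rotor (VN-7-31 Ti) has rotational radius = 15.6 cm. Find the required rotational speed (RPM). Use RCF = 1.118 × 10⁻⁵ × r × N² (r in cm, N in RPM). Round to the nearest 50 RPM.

140,000 = 1.118 × 10⁻⁵ × 15.6 × N²
N² = 140,000 / (17.4408 × 10⁻⁵) = 802,715,472
N ≈ √802,715,472 ≈ 28,332.2

≈ 28350 RPM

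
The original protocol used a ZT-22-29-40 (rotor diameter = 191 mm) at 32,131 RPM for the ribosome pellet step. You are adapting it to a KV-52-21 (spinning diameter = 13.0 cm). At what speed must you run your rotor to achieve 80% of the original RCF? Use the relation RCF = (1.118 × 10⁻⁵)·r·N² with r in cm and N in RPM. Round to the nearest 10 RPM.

Original rotor: r = 191 mm / 2 = 95.5 mm = 9.55 cm
RCF_original = 1.118 × 10⁻⁵ × 9.55 × (32131)² = 1.118 × 10⁻⁵ × 9.55 × 1,032,401,161 ≈ 110,228.4 × g
Target RCF = 0.8 × 110,228.4 ≈ 88,182.7 × g
Your rotor: r = 13.0 / 2 = 6.5 cm
88,182.7 = 1.118 × 10⁻⁵ × 6.5 × N²
N² = 88,182.7 / (7.267 × 10⁻⁵) = 1,213,467,731
N ≈ √1,213,467,731 ≈ 34,834.9

34830 RPM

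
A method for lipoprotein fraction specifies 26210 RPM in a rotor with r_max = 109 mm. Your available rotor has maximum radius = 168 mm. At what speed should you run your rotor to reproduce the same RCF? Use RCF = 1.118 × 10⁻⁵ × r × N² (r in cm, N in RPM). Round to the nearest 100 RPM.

Original rotor: r = 109 mm = 10.9 cm
RCF_original = 1.118 × 10⁻⁵ × 10.9 × (26210)² = 1.118 × 10⁻⁵ × 10.9 × 686,964,100 ≈ 83,714.8 × g
Your rotor: r = 168 mm = 16.8 cm
83,714.8 = 1.118 × 10⁻⁵ × 16.8 × N²
N² = 83,714.8 / (18.7824 × 10⁻⁵) = 445,708,749
N ≈ √445,708,749 ≈ 21,111.8

21100 RPM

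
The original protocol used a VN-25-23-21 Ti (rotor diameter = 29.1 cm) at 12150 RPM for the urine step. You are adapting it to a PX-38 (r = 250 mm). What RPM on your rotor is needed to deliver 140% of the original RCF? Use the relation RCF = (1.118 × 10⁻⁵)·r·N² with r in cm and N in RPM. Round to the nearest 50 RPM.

Original rotor: r = 29.1 / 2 = 14.55 cm
RCF_original = 1.118 × 10⁻⁵ × 14.55 × (12150)² = 1.118 × 10⁻⁵ × 14.55 × 147,622,500 ≈ 24,013.6 × g
Target RCF = 1.4 × 24,013.6 ≈ 33,619 × g
Your rotor: r = 250 mm = 25.0 cm
33,619 = 1.118 × 10⁻⁵ × 25 × N²
N² = 33,619 / (27.95 × 10⁻⁵) = 120,282,648
N ≈ √120,282,648 ≈ 10,967.3

10950 RPM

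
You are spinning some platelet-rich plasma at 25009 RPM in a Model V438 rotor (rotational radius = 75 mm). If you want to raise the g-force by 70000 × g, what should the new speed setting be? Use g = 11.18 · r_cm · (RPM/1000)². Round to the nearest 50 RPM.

r = 75 mm = 7.5 cm
Current RCF = 11.18 × 7.5 × (25.009)² = 11.18 × 7.5 × 625.450081 ≈ 52,444 × g
Target RCF = 52,444 + 70,000 = 122,444 × g
(N/1000)² = 122,444 / 83.85 = 1460.274
N = 1000 × √1460.274 ≈ 38,213.5

N₂ ≈ 38200 RPM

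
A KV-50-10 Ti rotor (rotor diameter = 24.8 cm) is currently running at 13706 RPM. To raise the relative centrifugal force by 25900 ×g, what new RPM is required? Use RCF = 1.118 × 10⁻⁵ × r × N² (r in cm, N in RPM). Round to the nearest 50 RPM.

r = 24.8 / 2 = 12.4 cm
Current RCF = 1.118 × 10⁻⁵ × 12.4 × (13706)² = 1.118 × 10⁻⁵ × 12.4 × 187,854,436 ≈ 26,042.6 × g
Target RCF = 26,042.6 + 25,900 = 51,942.6 × g
N² = 51,942.6 / (13.8632 × 10⁻⁵) = 374,679,728
N ≈ √374,679,728 ≈ 19,356.6

19350 RPM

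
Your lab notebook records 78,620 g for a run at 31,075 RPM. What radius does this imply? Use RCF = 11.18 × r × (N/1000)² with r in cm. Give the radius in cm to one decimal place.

r ≈ 7.3 cm

RCF = 11.18 × r × (N/1000)²
78620 = 11.18 × r × (31.075)²
r = 78620 / (11.18 × 965.655625) = 78620 / 10796.03 ≈ 7.282 cm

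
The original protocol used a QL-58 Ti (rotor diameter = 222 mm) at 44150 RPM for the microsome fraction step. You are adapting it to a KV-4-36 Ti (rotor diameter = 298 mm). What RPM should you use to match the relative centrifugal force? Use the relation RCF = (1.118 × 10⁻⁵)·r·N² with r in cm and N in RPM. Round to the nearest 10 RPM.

Original rotor: r = 222 mm / 2 = 111 mm = 11.1 cm
RCF_original = 1.118 × 10⁻⁵ × 11.1 × (44150)² = 1.118 × 10⁻⁵ × 11.1 × 1,949,222,500 ≈ 241,894.6 × g
Your rotor: r = 298 mm / 2 = 149 mm = 14.9 cm
241,894.6 = 1.118 × 10⁻⁵ × 14.9 × N²
N² = 241,894.6 / (16.6582 × 10⁻⁵) = 1,452,105,269
N ≈ √1,452,105,269 ≈ 38,106.5

38110 RPM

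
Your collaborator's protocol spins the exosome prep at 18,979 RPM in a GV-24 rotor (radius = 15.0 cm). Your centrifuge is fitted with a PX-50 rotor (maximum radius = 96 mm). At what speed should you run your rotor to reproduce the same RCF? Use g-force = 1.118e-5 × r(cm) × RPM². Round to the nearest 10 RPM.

RCF_original = 1.118 × 10⁻⁵ × 15 × (18979)² = 1.118 × 10⁻⁵ × 15 × 360,202,441 ≈ 60,405.9 × g
Your rotor: r = 96 mm = 9.6 cm
60,405.9 = 1.118 × 10⁻⁵ × 9.6 × N²
N² = 60,405.9 / (10.7328 × 10⁻⁵) = 562,815,854
N ≈ √562,815,854 ≈ 23,723.7

≈ 23720 RPM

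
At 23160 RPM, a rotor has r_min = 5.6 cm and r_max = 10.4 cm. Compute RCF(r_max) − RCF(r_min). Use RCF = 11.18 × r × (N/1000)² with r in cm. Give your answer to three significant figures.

≈ 28800 × g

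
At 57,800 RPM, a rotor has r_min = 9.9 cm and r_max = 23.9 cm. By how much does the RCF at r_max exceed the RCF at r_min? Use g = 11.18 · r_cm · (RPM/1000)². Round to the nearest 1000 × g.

ΔRCF = 11.18 × (r_max − r_min) × (N/1000)² = 11.18 × 14.0 × 3,340.84 ≈ 522,908.3

≈ 523000 ×g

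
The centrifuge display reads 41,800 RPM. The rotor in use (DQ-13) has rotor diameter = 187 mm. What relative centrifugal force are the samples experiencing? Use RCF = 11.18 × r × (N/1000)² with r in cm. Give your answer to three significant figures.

183000 × g

r = 187 mm / 2 = 93.5 mm = 9.35 cm
RCF = 11.18 × 9.35 × (41.8)² = 11.18 × 9.35 × 1,747.24 ≈ 182,644.2 × g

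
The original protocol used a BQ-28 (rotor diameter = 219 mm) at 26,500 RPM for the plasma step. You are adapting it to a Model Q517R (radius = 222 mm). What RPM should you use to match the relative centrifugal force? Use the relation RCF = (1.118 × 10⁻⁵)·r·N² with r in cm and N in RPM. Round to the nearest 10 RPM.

18610 RPM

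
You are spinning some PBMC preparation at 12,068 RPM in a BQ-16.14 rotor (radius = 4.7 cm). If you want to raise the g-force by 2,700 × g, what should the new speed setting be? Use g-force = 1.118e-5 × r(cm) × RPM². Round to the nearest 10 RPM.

N₂ ≈ 14040 RPM

Current RCF = 1.118 × 10⁻⁵ × 4.7 × (12068)² = 1.118 × 10⁻⁵ × 4.7 × 145,636,624 ≈ 7,652.6 × g
Target RCF = 7,652.6 + 2,700 = 10,352.6 × g
N² = 10,352.6 / (5.2546 × 10⁻⁵) = 197,019,754
N ≈ √197,019,754 ≈ 14,036.4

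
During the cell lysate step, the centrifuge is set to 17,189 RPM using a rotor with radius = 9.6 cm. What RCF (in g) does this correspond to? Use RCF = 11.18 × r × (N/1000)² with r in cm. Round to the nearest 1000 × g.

RCF = 11.18 × r × (N/1000)²
RCF = 11.18 × 9.6 × (17.189)² = 11.18 × 9.6 × 295.461721 ≈ 31,711.3 × g

≈ 32000 g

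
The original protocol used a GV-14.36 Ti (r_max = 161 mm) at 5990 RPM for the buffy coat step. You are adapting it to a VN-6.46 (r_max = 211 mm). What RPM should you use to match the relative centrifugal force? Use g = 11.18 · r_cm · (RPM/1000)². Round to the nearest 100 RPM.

≈ 5200 RPM

Original rotor: r = 161 mm = 16.1 cm
RCF_original = 11.18 × 16.1 × (5.99)² = 11.18 × 16.1 × 35.8801 ≈ 6,458.3 × g
Your rotor: r = 211 mm = 21.1 cm
6,458.3 = 11.18 × 21.1 × (N/1000)²
(N/1000)² = 6,458.3 / 235.898 = 27.37751
N = 1000 × √27.37751 ≈ 5,232.4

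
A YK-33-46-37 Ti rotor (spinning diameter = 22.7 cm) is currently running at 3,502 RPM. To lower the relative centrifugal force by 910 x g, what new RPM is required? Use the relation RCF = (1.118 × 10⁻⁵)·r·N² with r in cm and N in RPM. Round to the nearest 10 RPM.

r = 22.7 / 2 = 11.35 cm
Current RCF = 1.118 × 10⁻⁵ × 11.35 × (3502)² = 1.118 × 10⁻⁵ × 11.35 × 12,264,004 ≈ 1,556.2 × g
Target RCF = 1,556.2 − 910 = 646.2 × g
N² = 646.2 / (12.6893 × 10⁻⁵) = 5,092,479
N ≈ √5,092,479 ≈ 2,256.7

N₂ ≈ 2260 RPM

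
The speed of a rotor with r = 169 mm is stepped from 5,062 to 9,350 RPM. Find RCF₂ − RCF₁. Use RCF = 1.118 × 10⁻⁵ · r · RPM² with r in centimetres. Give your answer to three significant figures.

r = 169 mm = 16.9 cm
RCF₁ = 1.118 × 10⁻⁵ × 16.9 × (5062)² = 1.118 × 10⁻⁵ × 16.9 × 25,623,844 ≈ 4,841.4 × g
RCF₂ = 1.118 × 10⁻⁵ × 16.9 × (9350)² = 1.118 × 10⁻⁵ × 16.9 × 87,422,500 ≈ 16,517.8 × g
Increase = 16,517.8 − 4,841.4 = 11,676.4

11700 × g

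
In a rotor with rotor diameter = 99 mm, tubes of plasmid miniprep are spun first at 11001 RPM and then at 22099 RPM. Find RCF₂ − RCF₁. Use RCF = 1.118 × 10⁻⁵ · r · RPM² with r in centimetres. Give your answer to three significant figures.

≈ 20300 ×g

r = 99 mm / 2 = 49.5 mm = 4.95 cm
RCF₁ = 1.118 × 10⁻⁵ × 4.95 × (11001)² = 1.118 × 10⁻⁵ × 4.95 × 121,022,001 ≈ 6,697.5 × g
RCF₂ = 1.118 × 10⁻⁵ × 4.95 × (22099)² = 1.118 × 10⁻⁵ × 4.95 × 488,365,801 ≈ 27,026.7 × g
Increase = 27,026.7 − 6,697.5 = 20,329.2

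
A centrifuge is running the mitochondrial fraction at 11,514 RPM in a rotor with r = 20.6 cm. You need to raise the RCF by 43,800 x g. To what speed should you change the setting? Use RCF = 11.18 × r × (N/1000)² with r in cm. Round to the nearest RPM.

17965 RPM

Current RCF = 11.18 × 20.6 × (11.514)² = 11.18 × 20.6 × 132.572196 ≈ 30,532.4 × g
Target RCF = 30,532.4 + 43,800 = 74,332.4 × g
(N/1000)² = 74,332.4 / 230.308 = 322.7521
N = 1000 × √322.7521 ≈ 17,965.3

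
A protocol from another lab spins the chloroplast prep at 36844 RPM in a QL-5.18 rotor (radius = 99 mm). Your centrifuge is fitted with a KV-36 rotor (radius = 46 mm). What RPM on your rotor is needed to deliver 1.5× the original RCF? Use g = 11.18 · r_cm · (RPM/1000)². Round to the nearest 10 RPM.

≈ 66200 RPM

Original rotor: r = 99 mm = 9.9 cm
RCF_original = 11.18 × 9.9 × (36.844)² = 11.18 × 9.9 × 1,357.480336 ≈ 150,248.6 × g
Target RCF = 1.5 × 150,248.6 ≈ 225,372.9 × g
Your rotor: r = 46 mm = 4.6 cm
225,372.9 = 11.18 × 4.6 × (N/1000)²
(N/1000)² = 225,372.9 / 51.428 = 4382.3
N = 1000 × √4382.3 ≈ 66,198.9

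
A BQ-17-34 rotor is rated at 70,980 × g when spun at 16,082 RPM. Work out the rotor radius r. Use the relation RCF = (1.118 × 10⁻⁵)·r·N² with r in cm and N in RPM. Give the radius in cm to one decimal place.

RCF = 1.118 × 10⁻⁵ × r × N²
70980 = 1.118 × 10⁻⁵ × r × (16082)²
r = 70980 / (1.118 × 10⁻⁵ × 258,630,724) = 70980 / 2891.491 ≈ 24.548 cm

r ≈ 24.5 cm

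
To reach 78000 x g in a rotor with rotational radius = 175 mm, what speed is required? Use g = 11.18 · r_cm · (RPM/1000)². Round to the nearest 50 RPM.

19950 RPM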